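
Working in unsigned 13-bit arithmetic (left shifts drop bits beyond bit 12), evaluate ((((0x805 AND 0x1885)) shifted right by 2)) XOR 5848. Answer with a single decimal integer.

5337

0x805 = 0100000000101
0x1885 = 1100010000101
→ AND → 0100000000101 = 2053
→ shifted right by 2 → 0001000000001 = 513
5848 = 1011011011000
→ XOR → 1010011011001 = 5337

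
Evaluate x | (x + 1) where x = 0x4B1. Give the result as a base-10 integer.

1203

x = 10010110001 = 1201
x + 1 = 10010110010
OR    = 10010110011 = 1203
(x | (x + 1) sets the lowest cleared bit.)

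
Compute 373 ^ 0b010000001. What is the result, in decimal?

500

373 = 101110101
b = 010000001
XOR → 111110100 = 500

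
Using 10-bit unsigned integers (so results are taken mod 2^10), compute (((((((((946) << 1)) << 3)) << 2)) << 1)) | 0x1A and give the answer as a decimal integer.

282

946 = 1110110010
→ << 1 (mod 2^10) → 1101100100 = 868
→ << 3 (mod 2^10) → 1100100000 = 800
→ << 2 (mod 2^10) → 0010000000 = 128
→ << 1 (mod 2^10) → 0100000000 = 256
0x1A = 0000011010
→ | → 0100011010 = 282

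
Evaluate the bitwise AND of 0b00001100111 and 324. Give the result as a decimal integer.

a = 001100111
324 = 101000100
AND → 001000100 = 68

68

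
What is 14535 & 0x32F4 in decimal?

12484

14535 = 11100011000111
0x32F4 = 11001011110100
AND → 11000011000100 = 12484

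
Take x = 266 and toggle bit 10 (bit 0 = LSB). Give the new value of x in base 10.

x = 0000100001010
bit 10 is currently 0; toggle it via x ^ (1 << 10) = x ^ 1024
→ 0010100001010 = 1290

1290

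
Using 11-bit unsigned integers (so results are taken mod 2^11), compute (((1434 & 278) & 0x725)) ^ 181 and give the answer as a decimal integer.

437

1434 = 10110011010
278 = 00100010110
→ & → 00100010010 = 274
0x725 = 11100100101
→ & → 00100000000 = 256
181 = 00010110101
→ ^ → 00110110101 = 437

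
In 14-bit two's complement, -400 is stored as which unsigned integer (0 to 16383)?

15984

400 in 14 bits: 00000110010000
Invert: 11111001101111
Add 1:  11111001110000 = 15984
(Check: 2^14 - 400 = 16384 - 400 = 15984.)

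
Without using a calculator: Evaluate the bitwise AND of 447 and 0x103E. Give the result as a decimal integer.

447 = 0000110111111
0x103E = 1000000111110
AND → 0000000111110 = 62

62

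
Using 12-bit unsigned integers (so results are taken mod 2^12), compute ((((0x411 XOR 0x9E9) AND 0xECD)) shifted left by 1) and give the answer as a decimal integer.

0x411 = 010000010001
0x9E9 = 100111101001
→ XOR → 110111111000 = 3576
0xECD = 111011001101
→ AND → 110011001000 = 3272
→ shifted left by 1 (mod 2^12) → 100110010000 = 2448

2448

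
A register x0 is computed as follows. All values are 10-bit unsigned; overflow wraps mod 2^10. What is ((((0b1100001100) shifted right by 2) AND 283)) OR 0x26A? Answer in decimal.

0b1100001100 = 1100001100
→ shifted right by 2 → 0011000011 = 195
283 = 0100011011
→ AND → 0000000011 = 3
0x26A = 1001101010
→ OR → 1001101011 = 619

619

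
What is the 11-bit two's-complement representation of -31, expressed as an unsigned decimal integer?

31 in 11 bits: 00000011111
Invert: 11111100000
Add 1:  11111100001 = 2017
(Check: 2^11 - 31 = 2048 - 31 = 2017.)

2017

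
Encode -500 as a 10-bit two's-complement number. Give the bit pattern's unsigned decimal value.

500 in 10 bits: 0111110100
Invert: 1000001011
Add 1:  1000001100 = 524
(Check: 2^10 - 500 = 1024 - 500 = 524.)

524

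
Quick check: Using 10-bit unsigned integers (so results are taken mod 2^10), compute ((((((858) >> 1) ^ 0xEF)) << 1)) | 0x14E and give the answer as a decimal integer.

858 = 1101011010
→ >> 1 → 0110101101 = 429
0xEF = 0011101111
→ ^ → 0101000010 = 322
→ << 1 (mod 2^10) → 1010000100 = 644
0x14E = 0101001110
→ | → 1111001110 = 974

974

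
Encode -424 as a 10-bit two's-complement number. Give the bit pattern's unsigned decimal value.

600

424 in 10 bits: 0110101000
Invert: 1001010111
Add 1:  1001011000 = 600
(Check: 2^10 - 424 = 1024 - 424 = 600.)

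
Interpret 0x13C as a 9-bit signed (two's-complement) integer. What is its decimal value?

-196

pattern = 100111100 (MSB is 1 ⇒ negative)
Invert: 011000011, add 1 → 011000100 = 196, so the value is -196.
(Equivalently: 316 - 2^9 = 316 - 512 = -196.)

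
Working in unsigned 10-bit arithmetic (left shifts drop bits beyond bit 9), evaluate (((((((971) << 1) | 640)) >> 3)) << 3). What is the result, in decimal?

912

971 = 1111001011
→ << 1 (mod 2^10) → 1110010110 = 918
640 = 1010000000
→ | → 1110010110 = 918
→ >> 3 → 0001110010 = 114
→ << 3 (mod 2^10) → 1110010000 = 912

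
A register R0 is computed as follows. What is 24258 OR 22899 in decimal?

24258 = 101111011000010
22899 = 101100101110011
 OR → 101111111110011 = 24563

24563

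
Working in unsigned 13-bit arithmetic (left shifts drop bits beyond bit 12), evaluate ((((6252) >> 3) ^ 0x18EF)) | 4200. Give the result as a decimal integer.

7146

6252 = 1100001101100
→ >> 3 → 0001100001101 = 781
0x18EF = 1100011101111
→ ^ → 1101111100010 = 7138
4200 = 1000001101000
→ | → 1101111101010 = 7146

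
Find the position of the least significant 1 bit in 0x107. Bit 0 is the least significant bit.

0x107 = 100000111
Trailing zeros: 0, so the lowest set bit is bit 0 (value 1).

0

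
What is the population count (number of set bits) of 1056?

2

1056 = 10000100000
Count the 1s: 1 + 1 = 2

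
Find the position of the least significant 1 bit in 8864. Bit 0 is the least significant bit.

8864 = 10001010100000
Trailing zeros: 5, so the lowest set bit is bit 5 (value 32).

5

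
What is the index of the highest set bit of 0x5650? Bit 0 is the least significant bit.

0x5650 = 101011001010000
The topmost 1 is at position 14 (since 2^14 = 16384 ≤ 22096 < 32768).

14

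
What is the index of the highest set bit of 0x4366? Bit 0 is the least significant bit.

14

0x4366 = 100001101100110
The topmost 1 is at position 14 (since 2^14 = 16384 ≤ 17254 < 32768).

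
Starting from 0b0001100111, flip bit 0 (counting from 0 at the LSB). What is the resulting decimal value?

102

x = 0001100111
bit 0 is currently 1; toggle it via x ^ (1 << 0) = x ^ 1
→ 0001100110 = 102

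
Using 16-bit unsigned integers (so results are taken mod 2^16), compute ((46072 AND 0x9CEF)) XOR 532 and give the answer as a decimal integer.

46072 = 1011001111111000
0x9CEF = 1001110011101111
→ AND → 1001000011101000 = 37096
532 = 0000001000010100
→ XOR → 1001001011111100 = 37628

37628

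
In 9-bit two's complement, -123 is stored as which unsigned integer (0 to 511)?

389

123 in 9 bits: 001111011
Invert: 110000100
Add 1:  110000101 = 389
(Check: 2^9 - 123 = 512 - 123 = 389.)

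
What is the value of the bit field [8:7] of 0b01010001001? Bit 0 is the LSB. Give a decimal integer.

1

v = 01010001001
Shift right by 7: 0101
Mask low 2 bits: 01 = 1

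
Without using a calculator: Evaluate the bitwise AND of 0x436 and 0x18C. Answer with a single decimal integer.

4

0x436 = 10000110110
0x18C = 00110001100
AND → 00000000100 = 4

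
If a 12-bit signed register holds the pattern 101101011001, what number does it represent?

pattern = 101101011001 (MSB is 1 ⇒ negative)
Invert: 010010100110, add 1 → 010010100111 = 1191, so the value is -1191.
(Equivalently: 2905 - 2^12 = 2905 - 4096 = -1191.)

-1191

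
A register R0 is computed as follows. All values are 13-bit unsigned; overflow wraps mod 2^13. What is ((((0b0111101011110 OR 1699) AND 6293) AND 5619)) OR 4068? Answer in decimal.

4085

0b0111101011110 = 0111101011110
1699 = 0011010100011
→ OR → 0111111111111 = 4095
6293 = 1100010010101
→ AND → 0100010010101 = 2197
5619 = 1010111110011
→ AND → 0000010010001 = 145
4068 = 0111111100100
→ OR → 0111111110101 = 4085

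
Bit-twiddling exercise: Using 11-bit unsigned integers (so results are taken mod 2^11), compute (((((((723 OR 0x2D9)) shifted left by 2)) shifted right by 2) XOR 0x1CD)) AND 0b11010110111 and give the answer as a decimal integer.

22

723 = 01011010011
0x2D9 = 01011011001
→ OR → 01011011011 = 731
→ shifted left by 2 (mod 2^11) → 01101101100 = 876
→ shifted right by 2 → 00011011011 = 219
0x1CD = 00111001101
→ XOR → 00100010110 = 278
0b11010110111 = 11010110111
→ AND → 00000010110 = 22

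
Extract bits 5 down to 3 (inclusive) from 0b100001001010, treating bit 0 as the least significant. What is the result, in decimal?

1

v = 100001001010
Shift right by 3: 100001001
Mask low 3 bits: 001 = 1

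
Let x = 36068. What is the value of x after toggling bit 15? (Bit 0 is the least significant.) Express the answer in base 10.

x = 1000110011100100
bit 15 is currently 1; toggle it via x ^ (1 << 15) = x ^ 32768
→ 0000110011100100 = 3300

3300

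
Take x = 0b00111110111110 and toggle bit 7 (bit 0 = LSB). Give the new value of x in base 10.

x = 00111110111110
bit 7 is currently 1; toggle it via x ^ (1 << 7) = x ^ 128
→ 00111100111110 = 3902

3902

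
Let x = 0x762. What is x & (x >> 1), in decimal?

800

x = 11101100010 = 1890
x>>1 = 01110110001
AND  = 01100100000 = 800
(x & (x >> 1) has a 1 wherever x has two consecutive 1 bits.)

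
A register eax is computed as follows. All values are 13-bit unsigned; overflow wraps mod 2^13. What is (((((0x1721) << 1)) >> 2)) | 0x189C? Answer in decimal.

7068

0x1721 = 1011100100001
→ << 1 (mod 2^13) → 0111001000010 = 3650
→ >> 2 → 0001110010000 = 912
0x189C = 1100010011100
→ | → 1101110011100 = 7068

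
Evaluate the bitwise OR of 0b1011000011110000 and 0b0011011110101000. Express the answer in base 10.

47096

a = 1011000011110000
b = 0011011110101000
 OR → 1011011111111000 = 47096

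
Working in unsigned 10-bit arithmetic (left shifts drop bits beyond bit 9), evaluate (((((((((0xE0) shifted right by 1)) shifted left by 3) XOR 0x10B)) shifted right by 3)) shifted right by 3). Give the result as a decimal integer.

0xE0 = 0011100000
→ shifted right by 1 → 0001110000 = 112
→ shifted left by 3 (mod 2^10) → 1110000000 = 896
0x10B = 0100001011
→ XOR → 1010001011 = 651
→ shifted right by 3 → 0001010001 = 81
→ shifted right by 3 → 0000001010 = 10

10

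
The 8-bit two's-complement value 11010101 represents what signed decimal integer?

pattern = 11010101 (MSB is 1 ⇒ negative)
Invert: 00101010, add 1 → 00101011 = 43, so the value is -43.
(Equivalently: 213 - 2^8 = 213 - 256 = -43.)

-43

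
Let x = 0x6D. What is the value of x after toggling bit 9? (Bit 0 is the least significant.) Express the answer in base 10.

x = 000001101101
bit 9 is currently 0; toggle it via x ^ (1 << 9) = x ^ 512
→ 001001101101 = 621

621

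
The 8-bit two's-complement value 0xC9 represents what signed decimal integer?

pattern = 11001001 (MSB is 1 ⇒ negative)
Invert: 00110110, add 1 → 00110111 = 55, so the value is -55.
(Equivalently: 201 - 2^8 = 201 - 256 = -55.)

-55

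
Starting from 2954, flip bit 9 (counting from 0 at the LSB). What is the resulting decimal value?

x = 0101110001010
bit 9 is currently 1; toggle it via x ^ (1 << 9) = x ^ 512
→ 0100110001010 = 2442

2442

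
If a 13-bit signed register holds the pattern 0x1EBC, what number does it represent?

pattern = 1111010111100 (MSB is 1 ⇒ negative)
Invert: 0000101000011, add 1 → 0000101000100 = 324, so the value is -324.
(Equivalently: 7868 - 2^13 = 7868 - 8192 = -324.)

-324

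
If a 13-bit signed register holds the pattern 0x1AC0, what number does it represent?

pattern = 1101011000000 (MSB is 1 ⇒ negative)
Invert: 0010100111111, add 1 → 0010101000000 = 1344, so the value is -1344.
(Equivalently: 6848 - 2^13 = 6848 - 8192 = -1344.)

-1344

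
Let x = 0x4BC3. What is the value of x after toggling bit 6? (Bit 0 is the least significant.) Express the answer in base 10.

19331

x = 100101111000011
bit 6 is currently 1; toggle it via x ^ (1 << 6) = x ^ 64
→ 100101110000011 = 19331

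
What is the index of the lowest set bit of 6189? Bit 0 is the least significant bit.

0

6189 = 1100000101101
Trailing zeros: 0, so the lowest set bit is bit 0 (value 1).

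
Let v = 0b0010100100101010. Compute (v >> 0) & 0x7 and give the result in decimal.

2

v = 0010100100101010
Shift right by 0: 0010100100101010
Mask low 3 bits: 010 = 2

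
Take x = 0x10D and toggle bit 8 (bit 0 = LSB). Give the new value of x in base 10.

x = 100001101
bit 8 is currently 1; toggle it via x ^ (1 << 8) = x ^ 256
→ 000001101 = 13

13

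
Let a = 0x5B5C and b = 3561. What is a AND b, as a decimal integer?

0x5B5C = 101101101011100
3561 = 000110111101001
AND → 000100101001000 = 2376

2376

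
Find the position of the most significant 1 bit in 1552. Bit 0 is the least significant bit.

1552 = 11000010000
The topmost 1 is at position 10 (since 2^10 = 1024 ≤ 1552 < 2048).

10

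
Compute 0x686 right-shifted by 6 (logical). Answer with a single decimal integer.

26

0x686 = 11010000110
shift right by 6 → 00000011010 = 26
(equivalently, floor(1670 / 64))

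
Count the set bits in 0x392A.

7

0x392A = 11100100101010
Count the 1s: 1 + 1 + 1 + 1 + 1 + 1 + 1 = 7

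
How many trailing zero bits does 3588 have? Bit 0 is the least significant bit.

2

3588 = 111000000100
Trailing zeros: 2, so the lowest set bit is bit 2 (value 4).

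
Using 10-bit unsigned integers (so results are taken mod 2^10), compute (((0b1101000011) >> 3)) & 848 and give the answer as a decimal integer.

64

0b1101000011 = 1101000011
→ >> 3 → 0001101000 = 104
848 = 1101010000
→ & → 0001000000 = 64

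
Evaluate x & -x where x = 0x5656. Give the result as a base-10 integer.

2

x = 101011001010110 = 22102
-x (two's complement) = …010100110101010
AND   = 000000000000010 = 2
(x & -x isolates the lowest set bit of x.)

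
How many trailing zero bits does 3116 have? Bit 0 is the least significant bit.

3116 = 110000101100
Trailing zeros: 2, so the lowest set bit is bit 2 (value 4).

2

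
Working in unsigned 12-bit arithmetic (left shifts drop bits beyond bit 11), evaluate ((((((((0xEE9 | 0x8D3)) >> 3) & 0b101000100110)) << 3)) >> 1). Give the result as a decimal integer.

24

0xEE9 = 111011101001
0x8D3 = 100011010011
→ | → 111011111011 = 3835
→ >> 3 → 000111011111 = 479
0b101000100110 = 101000100110
→ & → 000000000110 = 6
→ << 3 (mod 2^12) → 000000110000 = 48
→ >> 1 → 000000011000 = 24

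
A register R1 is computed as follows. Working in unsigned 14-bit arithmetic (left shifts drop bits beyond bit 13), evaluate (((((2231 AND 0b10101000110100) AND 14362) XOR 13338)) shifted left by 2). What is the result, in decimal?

12328

2231 = 00100010110111
0b10101000110100 = 10101000110100
→ AND → 00100000110100 = 2100
14362 = 11100000011010
→ AND → 00100000010000 = 2064
13338 = 11010000011010
→ XOR → 11110000001010 = 15370
→ shifted left by 2 (mod 2^14) → 11000000101000 = 12328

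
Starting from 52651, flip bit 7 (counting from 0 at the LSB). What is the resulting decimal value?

x = 1100110110101011
bit 7 is currently 1; toggle it via x ^ (1 << 7) = x ^ 128
→ 1100110100101011 = 52523

52523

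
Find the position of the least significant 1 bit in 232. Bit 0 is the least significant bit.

3

232 = 11101000
Trailing zeros: 3, so the lowest set bit is bit 3 (value 8).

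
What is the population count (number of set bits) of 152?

152 = 10011000
Count the 1s: 1 + 1 + 1 = 3

3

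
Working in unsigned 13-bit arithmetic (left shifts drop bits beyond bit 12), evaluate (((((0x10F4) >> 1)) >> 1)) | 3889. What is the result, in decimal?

0x10F4 = 1000011110100
→ >> 1 → 0100001111010 = 2170
→ >> 1 → 0010000111101 = 1085
3889 = 0111100110001
→ | → 0111100111101 = 3901

3901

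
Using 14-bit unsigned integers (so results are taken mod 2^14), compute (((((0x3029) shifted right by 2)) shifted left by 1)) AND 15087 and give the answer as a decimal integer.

0x3029 = 11000000101001
→ shifted right by 2 → 00110000001010 = 3082
→ shifted left by 1 (mod 2^14) → 01100000010100 = 6164
15087 = 11101011101111
→ AND → 01100000000100 = 6148

6148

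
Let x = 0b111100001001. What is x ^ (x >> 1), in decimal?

2189

x = 111100001001 = 3849
x>>1 = 011110000100
XOR  = 100010001101 = 2189
(x ^ (x >> 1) gives the standard binary-reflected Gray code of x.)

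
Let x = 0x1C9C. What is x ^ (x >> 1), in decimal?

x = 1110010011100 = 7324
x>>1 = 0111001001110
XOR  = 1001011010010 = 4818
(x ^ (x >> 1) gives the standard binary-reflected Gray code of x.)

4818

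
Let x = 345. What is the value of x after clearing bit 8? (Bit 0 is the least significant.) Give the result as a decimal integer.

89

x = 101011001
bit 8 is currently 1; clear it via x & ~(1 << 8) = x & ~256
→ 001011001 = 89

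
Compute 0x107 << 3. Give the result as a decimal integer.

2104

0x107 = 000100000111
shift left by 3 → 100000111000 = 2104
(equivalently, 263 × 2^3 = 263 × 8)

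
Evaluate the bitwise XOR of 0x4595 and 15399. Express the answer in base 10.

0x4595 = 100010110010101
15399 = 011110000100111
XOR → 111100110110010 = 31154

31154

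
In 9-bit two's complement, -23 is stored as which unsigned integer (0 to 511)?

489

23 in 9 bits: 000010111
Invert: 111101000
Add 1:  111101001 = 489
(Check: 2^9 - 23 = 512 - 23 = 489.)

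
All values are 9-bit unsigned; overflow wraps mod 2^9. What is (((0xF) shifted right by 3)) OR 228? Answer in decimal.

229

0xF = 000001111
→ shifted right by 3 → 000000001 = 1
228 = 011100100
→ OR → 011100101 = 229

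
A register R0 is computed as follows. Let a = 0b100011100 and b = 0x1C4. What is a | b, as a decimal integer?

476

a = 100011100
0x1C4 = 111000100
 OR → 111011100 = 476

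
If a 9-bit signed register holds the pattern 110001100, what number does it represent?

pattern = 110001100 (MSB is 1 ⇒ negative)
Invert: 001110011, add 1 → 001110100 = 116, so the value is -116.
(Equivalently: 396 - 2^9 = 396 - 512 = -116.)

-116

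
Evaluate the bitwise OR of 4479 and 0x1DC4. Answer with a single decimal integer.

4479 = 1000101111111
0x1DC4 = 1110111000100
 OR → 1110111111111 = 7679

7679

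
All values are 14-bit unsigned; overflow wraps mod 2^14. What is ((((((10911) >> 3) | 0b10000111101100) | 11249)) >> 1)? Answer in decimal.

6143

10911 = 10101010011111
→ >> 3 → 00010101010011 = 1363
0b10000111101100 = 10000111101100
→ | → 10010111111111 = 9727
11249 = 10101111110001
→ | → 10111111111111 = 12287
→ >> 1 → 01011111111111 = 6143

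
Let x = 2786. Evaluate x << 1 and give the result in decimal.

5572

2786 = 0101011100010
shift left by 1 → 1010111000100 = 5572
(equivalently, 2786 × 2^1 = 2786 × 2)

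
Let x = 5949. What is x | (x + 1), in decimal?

5951

x = 1011100111101 = 5949
x + 1 = 1011100111110
OR    = 1011100111111 = 5951
(x | (x + 1) sets the lowest cleared bit.)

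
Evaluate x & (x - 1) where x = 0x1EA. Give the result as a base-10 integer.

488

x = 111101010 = 490
x - 1 = 111101001
AND   = 111101000 = 488
(x & (x - 1) clears the lowest set bit of x.)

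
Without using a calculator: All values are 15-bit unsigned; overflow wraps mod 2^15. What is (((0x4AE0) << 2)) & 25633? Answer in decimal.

0x4AE0 = 100101011100000
→ << 2 (mod 2^15) → 010101110000000 = 11136
25633 = 110010000100001
→ & → 010000000000000 = 8192

8192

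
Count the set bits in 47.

47 = 101111
Count the 1s: 1 + 1 + 1 + 1 + 1 = 5

5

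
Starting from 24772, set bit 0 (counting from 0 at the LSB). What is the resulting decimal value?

24773

x = 0110000011000100
bit 0 is currently 0; set it via x | (1 << 0) = x | 1
→ 0110000011000101 = 24773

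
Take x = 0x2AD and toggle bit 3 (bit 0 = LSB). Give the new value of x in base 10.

677

x = 1010101101
bit 3 is currently 1; toggle it via x ^ (1 << 3) = x ^ 8
→ 1010100101 = 677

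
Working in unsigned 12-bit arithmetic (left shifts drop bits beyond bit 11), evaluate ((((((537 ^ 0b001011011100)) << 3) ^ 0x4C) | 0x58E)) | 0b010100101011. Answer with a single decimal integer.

537 = 001000011001
0b001011011100 = 001011011100
→ ^ → 000011000101 = 197
→ << 3 (mod 2^12) → 011000101000 = 1576
0x4C = 000001001100
→ ^ → 011001100100 = 1636
0x58E = 010110001110
→ | → 011111101110 = 2030
0b010100101011 = 010100101011
→ | → 011111101111 = 2031

2031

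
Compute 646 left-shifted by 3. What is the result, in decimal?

5168

646 = 0001010000110
shift left by 3 → 1010000110000 = 5168
(equivalently, 646 × 2^3 = 646 × 8)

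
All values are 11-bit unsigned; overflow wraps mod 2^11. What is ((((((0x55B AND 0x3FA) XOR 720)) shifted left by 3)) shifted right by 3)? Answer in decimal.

138

0x55B = 10101011011
0x3FA = 01111111010
→ AND → 00101011010 = 346
720 = 01011010000
→ XOR → 01110001010 = 906
→ shifted left by 3 (mod 2^11) → 10001010000 = 1104
→ shifted right by 3 → 00010001010 = 138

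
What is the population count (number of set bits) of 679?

679 = 1010100111
Count the 1s: 1 + 1 + 1 + 1 + 1 + 1 = 6

6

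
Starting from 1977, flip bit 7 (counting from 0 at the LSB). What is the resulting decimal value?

1849

x = 0011110111001
bit 7 is currently 1; toggle it via x ^ (1 << 7) = x ^ 128
→ 0011100111001 = 1849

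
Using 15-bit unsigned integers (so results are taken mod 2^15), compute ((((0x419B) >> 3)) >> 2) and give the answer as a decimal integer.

0x419B = 100000110011011
→ >> 3 → 000100000110011 = 2099
→ >> 2 → 000001000001100 = 524

524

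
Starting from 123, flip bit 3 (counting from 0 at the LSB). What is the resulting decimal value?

x = 001111011
bit 3 is currently 1; toggle it via x ^ (1 << 3) = x ^ 8
→ 001110011 = 115

115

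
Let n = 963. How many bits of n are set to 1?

963 = 1111000011
Count the 1s: 1 + 1 + 1 + 1 + 1 + 1 = 6

6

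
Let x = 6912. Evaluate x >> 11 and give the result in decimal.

3

6912 = 1101100000000
shift right by 11 → 0000000000011 = 3
(equivalently, floor(6912 / 2048))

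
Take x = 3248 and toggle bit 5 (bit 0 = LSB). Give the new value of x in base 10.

3216

x = 110010110000
bit 5 is currently 1; toggle it via x ^ (1 << 5) = x ^ 32
→ 110010010000 = 3216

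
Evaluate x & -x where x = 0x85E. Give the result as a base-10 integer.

2

x = 100001011110 = 2142
-x (two's complement) = …011110100010
AND   = 000000000010 = 2
(x & -x isolates the lowest set bit of x.)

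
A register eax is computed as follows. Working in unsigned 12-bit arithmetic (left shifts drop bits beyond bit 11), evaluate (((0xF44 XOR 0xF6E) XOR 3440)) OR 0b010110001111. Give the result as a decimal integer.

3551

0xF44 = 111101000100
0xF6E = 111101101110
→ XOR → 000000101010 = 42
3440 = 110101110000
→ XOR → 110101011010 = 3418
0b010110001111 = 010110001111
→ OR → 110111011111 = 3551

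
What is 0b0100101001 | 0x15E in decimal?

a = 100101001
0x15E = 101011110
 OR → 101111111 = 383

383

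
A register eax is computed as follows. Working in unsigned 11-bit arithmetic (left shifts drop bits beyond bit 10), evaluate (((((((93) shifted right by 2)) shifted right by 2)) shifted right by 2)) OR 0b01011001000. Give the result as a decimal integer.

713

93 = 00001011101
→ shifted right by 2 → 00000010111 = 23
→ shifted right by 2 → 00000000101 = 5
→ shifted right by 2 → 00000000001 = 1
0b01011001000 = 01011001000
→ OR → 01011001001 = 713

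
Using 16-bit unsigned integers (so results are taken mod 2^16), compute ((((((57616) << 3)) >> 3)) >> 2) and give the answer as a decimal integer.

57616 = 1110000100010000
→ << 3 (mod 2^16) → 0000100010000000 = 2176
→ >> 3 → 0000000100010000 = 272
→ >> 2 → 0000000001000100 = 68

68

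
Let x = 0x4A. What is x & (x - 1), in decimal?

72

x = 1001010 = 74
x - 1 = 1001001
AND   = 1001000 = 72
(x & (x - 1) clears the lowest set bit of x.)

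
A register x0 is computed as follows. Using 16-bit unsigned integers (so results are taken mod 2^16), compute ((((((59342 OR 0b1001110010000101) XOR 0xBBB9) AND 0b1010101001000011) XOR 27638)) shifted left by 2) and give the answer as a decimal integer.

59342 = 1110011111001110
0b1001110010000101 = 1001110010000101
→ OR → 1111111111001111 = 65487
0xBBB9 = 1011101110111001
→ XOR → 0100010001110110 = 17526
0b1010101001000011 = 1010101001000011
→ AND → 0000000001000010 = 66
27638 = 0110101111110110
→ XOR → 0110101110110100 = 27572
→ shifted left by 2 (mod 2^16) → 1010111011010000 = 44752

44752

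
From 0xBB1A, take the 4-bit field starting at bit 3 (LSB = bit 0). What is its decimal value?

3

v = 1011101100011010
Shift right by 3: 1011101100011
Mask low 4 bits: 0011 = 3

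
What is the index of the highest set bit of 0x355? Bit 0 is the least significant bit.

0x355 = 1101010101
The topmost 1 is at position 9 (since 2^9 = 512 ≤ 853 < 1024).

9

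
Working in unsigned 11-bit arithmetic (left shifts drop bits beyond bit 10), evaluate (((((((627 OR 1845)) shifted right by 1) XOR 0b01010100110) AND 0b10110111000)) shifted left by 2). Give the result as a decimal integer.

627 = 01001110011
1845 = 11100110101
→ OR → 11101110111 = 1911
→ shifted right by 1 → 01110111011 = 955
0b01010100110 = 01010100110
→ XOR → 00100011101 = 285
0b10110111000 = 10110111000
→ AND → 00100011000 = 280
→ shifted left by 2 (mod 2^11) → 10001100000 = 1120

1120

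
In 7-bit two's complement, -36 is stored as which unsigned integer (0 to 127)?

36 in 7 bits: 0100100
Invert: 1011011
Add 1:  1011100 = 92
(Check: 2^7 - 36 = 128 - 36 = 92.)

92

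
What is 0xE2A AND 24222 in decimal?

3594

0xE2A = 000111000101010
24222 = 101111010011110
AND → 000111000001010 = 3594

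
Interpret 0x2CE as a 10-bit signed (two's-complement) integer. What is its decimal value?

pattern = 1011001110 (MSB is 1 ⇒ negative)
Invert: 0100110001, add 1 → 0100110010 = 306, so the value is -306.
(Equivalently: 718 - 2^10 = 718 - 1024 = -306.)

-306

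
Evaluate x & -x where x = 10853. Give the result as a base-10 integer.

x = 10101001100101 = 10853
-x (two's complement) = …01010110011011
AND   = 00000000000001 = 1
(x & -x isolates the lowest set bit of x.)

1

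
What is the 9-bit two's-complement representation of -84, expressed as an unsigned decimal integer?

84 in 9 bits: 001010100
Invert: 110101011
Add 1:  110101100 = 428
(Check: 2^9 - 84 = 512 - 84 = 428.)

428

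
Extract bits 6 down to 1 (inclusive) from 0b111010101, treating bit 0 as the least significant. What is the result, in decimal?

v = 111010101
Shift right by 1: 11101010
Mask low 6 bits: 101010 = 42

42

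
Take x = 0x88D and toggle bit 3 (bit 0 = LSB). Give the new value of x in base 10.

x = 100010001101
bit 3 is currently 1; toggle it via x ^ (1 << 3) = x ^ 8
→ 100010000101 = 2181

2181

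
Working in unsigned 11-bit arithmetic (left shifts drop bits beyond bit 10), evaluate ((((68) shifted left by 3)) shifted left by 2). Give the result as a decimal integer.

128

68 = 00001000100
→ shifted left by 3 (mod 2^11) → 01000100000 = 544
→ shifted left by 2 (mod 2^11) → 00010000000 = 128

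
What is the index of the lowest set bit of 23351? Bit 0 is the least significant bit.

23351 = 101101100110111
Trailing zeros: 0, so the lowest set bit is bit 0 (value 1).

0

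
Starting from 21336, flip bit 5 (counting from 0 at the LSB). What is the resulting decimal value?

x = 101001101011000
bit 5 is currently 0; toggle it via x ^ (1 << 5) = x ^ 32
→ 101001101111000 = 21368

21368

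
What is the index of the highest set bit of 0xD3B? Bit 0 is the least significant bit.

0xD3B = 110100111011
The topmost 1 is at position 11 (since 2^11 = 2048 ≤ 3387 < 4096).

11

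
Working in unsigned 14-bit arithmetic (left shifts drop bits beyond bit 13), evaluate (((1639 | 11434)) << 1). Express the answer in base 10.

1639 = 00011001100111
11434 = 10110010101010
→ | → 10111011101111 = 12015
→ << 1 (mod 2^14) → 01110111011110 = 7646

7646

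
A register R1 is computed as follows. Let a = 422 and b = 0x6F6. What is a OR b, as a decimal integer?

2038

422 = 00110100110
0x6F6 = 11011110110
 OR → 11111110110 = 2038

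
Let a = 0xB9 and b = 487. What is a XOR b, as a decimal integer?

0xB9 = 010111001
487 = 111100111
XOR → 101011110 = 350

350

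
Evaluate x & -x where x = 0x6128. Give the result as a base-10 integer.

x = 110000100101000 = 24872
-x (two's complement) = …001111011011000
AND   = 000000000001000 = 8
(x & -x isolates the lowest set bit of x.)

8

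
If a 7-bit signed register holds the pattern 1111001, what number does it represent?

-7

pattern = 1111001 (MSB is 1 ⇒ negative)
Invert: 0000110, add 1 → 0000111 = 7, so the value is -7.
(Equivalently: 121 - 2^7 = 121 - 128 = -7.)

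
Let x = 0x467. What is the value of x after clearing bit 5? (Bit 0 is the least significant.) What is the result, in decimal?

1095

x = 010001100111
bit 5 is currently 1; clear it via x & ~(1 << 5) = x & ~32
→ 010001000111 = 1095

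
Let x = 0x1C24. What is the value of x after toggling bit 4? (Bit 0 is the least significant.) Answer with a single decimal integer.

7220

x = 01110000100100
bit 4 is currently 0; toggle it via x ^ (1 << 4) = x ^ 16
→ 01110000110100 = 7220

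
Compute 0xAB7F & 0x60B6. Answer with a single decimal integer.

0xAB7F = 1010101101111111
0x60B6 = 0110000010110110
AND → 0010000000110110 = 8246

8246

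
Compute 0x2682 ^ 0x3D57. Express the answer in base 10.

7125

0x2682 = 10011010000010
0x3D57 = 11110101010111
XOR → 01101111010101 = 7125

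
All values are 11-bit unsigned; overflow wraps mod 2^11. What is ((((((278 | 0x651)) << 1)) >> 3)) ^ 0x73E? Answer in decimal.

278 = 00100010110
0x651 = 11001010001
→ | → 11101010111 = 1879
→ << 1 (mod 2^11) → 11010101110 = 1710
→ >> 3 → 00011010101 = 213
0x73E = 11100111110
→ ^ → 11111101011 = 2027

2027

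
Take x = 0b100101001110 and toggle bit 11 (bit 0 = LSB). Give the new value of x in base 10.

x = 100101001110
bit 11 is currently 1; toggle it via x ^ (1 << 11) = x ^ 2048
→ 000101001110 = 334

334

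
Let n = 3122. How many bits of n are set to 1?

5

3122 = 110000110010
Count the 1s: 1 + 1 + 1 + 1 + 1 = 5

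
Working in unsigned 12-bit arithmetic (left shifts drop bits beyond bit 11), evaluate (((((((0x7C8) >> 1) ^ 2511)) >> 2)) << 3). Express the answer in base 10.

1104

0x7C8 = 011111001000
→ >> 1 → 001111100100 = 996
2511 = 100111001111
→ ^ → 101000101011 = 2603
→ >> 2 → 001010001010 = 650
→ << 3 (mod 2^12) → 010001010000 = 1104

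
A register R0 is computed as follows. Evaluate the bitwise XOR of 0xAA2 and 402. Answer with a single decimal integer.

2864

0xAA2 = 101010100010
402 = 000110010010
XOR → 101100110000 = 2864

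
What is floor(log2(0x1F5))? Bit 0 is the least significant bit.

8

0x1F5 = 111110101
The topmost 1 is at position 8 (since 2^8 = 256 ≤ 501 < 512).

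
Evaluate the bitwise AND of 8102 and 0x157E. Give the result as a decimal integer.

5414

8102 = 1111110100110
0x157E = 1010101111110
AND → 1010100100110 = 5414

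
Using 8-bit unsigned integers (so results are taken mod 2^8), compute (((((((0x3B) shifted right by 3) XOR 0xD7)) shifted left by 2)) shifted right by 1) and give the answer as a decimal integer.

0x3B = 00111011
→ shifted right by 3 → 00000111 = 7
0xD7 = 11010111
→ XOR → 11010000 = 208
→ shifted left by 2 (mod 2^8) → 01000000 = 64
→ shifted right by 1 → 00100000 = 32

32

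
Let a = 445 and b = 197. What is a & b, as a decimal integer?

445 = 110111101
197 = 011000101
AND → 010000101 = 133

133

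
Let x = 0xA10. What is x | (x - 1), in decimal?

2591

x = 101000010000 = 2576
x - 1 = 101000001111
OR    = 101000011111 = 2591
(x | (x - 1) sets all bits below the lowest set bit.)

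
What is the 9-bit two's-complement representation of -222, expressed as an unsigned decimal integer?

222 in 9 bits: 011011110
Invert: 100100001
Add 1:  100100010 = 290
(Check: 2^9 - 222 = 512 - 222 = 290.)

290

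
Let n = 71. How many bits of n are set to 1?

4

71 = 1000111
Count the 1s: 1 + 1 + 1 + 1 = 4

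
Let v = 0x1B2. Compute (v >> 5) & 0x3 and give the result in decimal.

v = 110110010
Shift right by 5: 1101
Mask low 2 bits: 01 = 1

1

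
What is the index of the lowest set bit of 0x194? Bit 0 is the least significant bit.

0x194 = 110010100
Trailing zeros: 2, so the lowest set bit is bit 2 (value 4).

2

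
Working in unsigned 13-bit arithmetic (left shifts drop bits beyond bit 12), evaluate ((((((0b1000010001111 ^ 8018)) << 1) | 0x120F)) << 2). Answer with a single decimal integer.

0b1000010001111 = 1000010001111
8018 = 1111101010010
→ ^ → 0111111011101 = 4061
→ << 1 (mod 2^13) → 1111110111010 = 8122
0x120F = 1001000001111
→ | → 1111110111111 = 8127
→ << 2 (mod 2^13) → 1111011111100 = 7932

7932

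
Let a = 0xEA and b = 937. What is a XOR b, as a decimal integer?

0xEA = 0011101010
937 = 1110101001
XOR → 1101000011 = 835

835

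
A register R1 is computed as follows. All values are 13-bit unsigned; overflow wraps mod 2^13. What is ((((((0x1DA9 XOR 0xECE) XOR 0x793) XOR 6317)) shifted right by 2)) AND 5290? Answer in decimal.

2

0x1DA9 = 1110110101001
0xECE = 0111011001110
→ XOR → 1001101100111 = 4967
0x793 = 0011110010011
→ XOR → 1010011110100 = 5364
6317 = 1100010101101
→ XOR → 0110001011001 = 3161
→ shifted right by 2 → 0001100010110 = 790
5290 = 1010010101010
→ AND → 0000000000010 = 2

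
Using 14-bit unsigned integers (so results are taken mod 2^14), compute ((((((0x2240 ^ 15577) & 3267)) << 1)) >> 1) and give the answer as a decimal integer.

3201

0x2240 = 10001001000000
15577 = 11110011011001
→ ^ → 01111010011001 = 7833
3267 = 00110011000011
→ & → 00110010000001 = 3201
→ << 1 (mod 2^14) → 01100100000010 = 6402
→ >> 1 → 00110010000001 = 3201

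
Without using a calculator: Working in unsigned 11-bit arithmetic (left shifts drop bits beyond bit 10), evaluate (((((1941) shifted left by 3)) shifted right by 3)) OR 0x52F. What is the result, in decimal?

1941 = 11110010101
→ shifted left by 3 (mod 2^11) → 10010101000 = 1192
→ shifted right by 3 → 00010010101 = 149
0x52F = 10100101111
→ OR → 10110111111 = 1471

1471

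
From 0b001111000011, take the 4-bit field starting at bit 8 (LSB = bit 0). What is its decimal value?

3

v = 001111000011
Shift right by 8: 0011
Mask low 4 bits: 0011 = 3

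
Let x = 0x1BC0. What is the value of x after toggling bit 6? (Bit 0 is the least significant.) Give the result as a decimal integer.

7040

x = 01101111000000
bit 6 is currently 1; toggle it via x ^ (1 << 6) = x ^ 64
→ 01101110000000 = 7040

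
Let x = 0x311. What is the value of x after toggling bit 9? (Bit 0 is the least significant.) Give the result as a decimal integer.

273

x = 01100010001
bit 9 is currently 1; toggle it via x ^ (1 << 9) = x ^ 512
→ 00100010001 = 273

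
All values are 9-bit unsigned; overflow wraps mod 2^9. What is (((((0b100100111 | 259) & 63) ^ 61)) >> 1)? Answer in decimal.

0b100100111 = 100100111
259 = 100000011
→ | → 100100111 = 295
63 = 000111111
→ & → 000100111 = 39
61 = 000111101
→ ^ → 000011010 = 26
→ >> 1 → 000001101 = 13

13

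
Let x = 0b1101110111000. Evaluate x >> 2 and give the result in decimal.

x = 1101110111000
shift right by 2 → 0011011101110 = 1774
(equivalently, floor(7096 / 4))

1774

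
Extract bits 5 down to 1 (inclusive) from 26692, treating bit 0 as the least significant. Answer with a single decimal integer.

v = 110100001000100
Shift right by 1: 11010000100010
Mask low 5 bits: 00010 = 2

2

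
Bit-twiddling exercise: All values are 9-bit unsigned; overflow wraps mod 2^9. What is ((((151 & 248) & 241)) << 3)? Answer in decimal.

128

151 = 010010111
248 = 011111000
→ & → 010010000 = 144
241 = 011110001
→ & → 010010000 = 144
→ << 3 (mod 2^9) → 010000000 = 128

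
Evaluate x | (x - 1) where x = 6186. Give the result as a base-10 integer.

x = 1100000101010 = 6186
x - 1 = 1100000101001
OR    = 1100000101011 = 6187
(x | (x - 1) sets all bits below the lowest set bit.)

6187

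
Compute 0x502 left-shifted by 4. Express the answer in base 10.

0x502 = 000010100000010
shift left by 4 → 101000000100000 = 20512
(equivalently, 1282 × 2^4 = 1282 × 16)

20512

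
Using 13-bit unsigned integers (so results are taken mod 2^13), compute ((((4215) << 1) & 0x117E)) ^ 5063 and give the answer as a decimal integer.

4215 = 1000001110111
→ << 1 (mod 2^13) → 0000011101110 = 238
0x117E = 1000101111110
→ & → 0000001101110 = 110
5063 = 1001111000111
→ ^ → 1001110101001 = 5033

5033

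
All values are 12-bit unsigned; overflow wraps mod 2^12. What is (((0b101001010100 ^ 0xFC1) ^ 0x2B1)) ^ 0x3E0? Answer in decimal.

0b101001010100 = 101001010100
0xFC1 = 111111000001
→ ^ → 010110010101 = 1429
0x2B1 = 001010110001
→ ^ → 011100100100 = 1828
0x3E0 = 001111100000
→ ^ → 010011000100 = 1220

1220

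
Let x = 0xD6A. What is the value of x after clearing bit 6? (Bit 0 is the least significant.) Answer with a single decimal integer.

x = 110101101010
bit 6 is currently 1; clear it via x & ~(1 << 6) = x & ~64
→ 110100101010 = 3370

3370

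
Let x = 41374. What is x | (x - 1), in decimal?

41375

x = 1010000110011110 = 41374
x - 1 = 1010000110011101
OR    = 1010000110011111 = 41375
(x | (x - 1) sets all bits below the lowest set bit.)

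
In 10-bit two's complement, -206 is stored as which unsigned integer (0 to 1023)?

818

206 in 10 bits: 0011001110
Invert: 1100110001
Add 1:  1100110010 = 818
(Check: 2^10 - 206 = 1024 - 206 = 818.)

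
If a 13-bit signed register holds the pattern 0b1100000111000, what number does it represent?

pattern = 1100000111000 (MSB is 1 ⇒ negative)
Invert: 0011111000111, add 1 → 0011111001000 = 1992, so the value is -1992.
(Equivalently: 6200 - 2^13 = 6200 - 8192 = -1992.)

-1992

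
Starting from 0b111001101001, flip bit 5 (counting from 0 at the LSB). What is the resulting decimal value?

3657

x = 111001101001
bit 5 is currently 1; toggle it via x ^ (1 << 5) = x ^ 32
→ 111001001001 = 3657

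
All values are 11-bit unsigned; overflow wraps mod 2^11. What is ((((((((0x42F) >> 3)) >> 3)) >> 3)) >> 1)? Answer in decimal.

1

0x42F = 10000101111
→ >> 3 → 00010000101 = 133
→ >> 3 → 00000010000 = 16
→ >> 3 → 00000000010 = 2
→ >> 1 → 00000000001 = 1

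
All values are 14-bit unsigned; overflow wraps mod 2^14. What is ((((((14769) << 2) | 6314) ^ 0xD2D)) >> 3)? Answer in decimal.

14769 = 11100110110001
→ << 2 (mod 2^14) → 10011011000100 = 9924
6314 = 01100010101010
→ | → 11111011101110 = 16110
0xD2D = 00110100101101
→ ^ → 11001111000011 = 13251
→ >> 3 → 00011001111000 = 1656

1656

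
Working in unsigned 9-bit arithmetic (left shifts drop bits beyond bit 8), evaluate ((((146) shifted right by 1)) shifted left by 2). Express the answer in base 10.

146 = 010010010
→ shifted right by 1 → 001001001 = 73
→ shifted left by 2 (mod 2^9) → 100100100 = 292

292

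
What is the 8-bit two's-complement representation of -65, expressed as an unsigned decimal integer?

65 in 8 bits: 01000001
Invert: 10111110
Add 1:  10111111 = 191
(Check: 2^8 - 65 = 256 - 65 = 191.)

191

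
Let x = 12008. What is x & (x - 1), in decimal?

12000

x = 10111011101000 = 12008
x - 1 = 10111011100111
AND   = 10111011100000 = 12000
(x & (x - 1) clears the lowest set bit of x.)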